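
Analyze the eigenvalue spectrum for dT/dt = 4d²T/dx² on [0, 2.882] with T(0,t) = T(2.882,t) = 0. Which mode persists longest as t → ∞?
Eigenvalues: λₙ = 4n²π²/2.882².
First three modes:
  n=1: λ₁ = 4π²/2.882² ≈ 4.753
  n=2: λ₂ = 16π²/2.882² ≈ 19.012 (4× faster decay)
  n=3: λ₃ = 36π²/2.882² ≈ 42.777 (9× faster decay)
As t → ∞, higher modes decay exponentially faster. The n=1 mode dominates: T ~ c₁ sin(πx/2.882) e^{-λ₁t}.
Decay rate: λ₁ = 4π²/2.882² ≈ 4.753.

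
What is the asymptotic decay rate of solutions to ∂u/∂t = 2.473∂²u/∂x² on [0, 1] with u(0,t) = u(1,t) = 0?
Eigenvalues: λₙ = 2.473n²π².
First three modes:
  n=1: λ₁ = 2.473π² ≈ 24.408
  n=2: λ₂ = 9.892π² ≈ 97.63 (4× faster decay)
  n=3: λ₃ = 22.257π² ≈ 219.668 (9× faster decay)
As t → ∞, higher modes decay exponentially faster. The n=1 mode dominates: u ~ c₁ sin(πx) e^{-λ₁t}.
Decay rate: λ₁ = 2.473π² ≈ 24.408.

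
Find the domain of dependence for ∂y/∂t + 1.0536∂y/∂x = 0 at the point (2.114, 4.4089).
A single point: x = -2.53121704. The characteristic through (2.114, 4.4089) is x - 1.0536t = const, so x = 2.114 - 1.0536·4.4089 = -2.53121704.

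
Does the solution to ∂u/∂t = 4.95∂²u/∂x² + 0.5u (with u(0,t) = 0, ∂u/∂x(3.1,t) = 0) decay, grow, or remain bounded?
u → 0. Diffusion dominates reaction (r=0.5 < κπ²/(4L²)≈1.27); solution decays.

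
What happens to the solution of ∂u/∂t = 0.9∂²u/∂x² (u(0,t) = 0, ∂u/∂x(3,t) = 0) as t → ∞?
u → 0. Heat escapes through the Dirichlet boundary.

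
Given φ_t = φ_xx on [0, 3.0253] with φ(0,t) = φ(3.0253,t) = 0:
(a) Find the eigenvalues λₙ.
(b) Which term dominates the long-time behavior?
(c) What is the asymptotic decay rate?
Eigenvalues: λₙ = n²π²/3.0253².
First three modes:
  n=1: λ₁ = π²/3.0253² ≈ 1.078
  n=2: λ₂ = 4π²/3.0253² ≈ 4.313 (4× faster decay)
  n=3: λ₃ = 9π²/3.0253² ≈ 9.705 (9× faster decay)
As t → ∞, higher modes decay exponentially faster. The n=1 mode dominates: φ ~ c₁ sin(πx/3.0253) e^{-λ₁t}.
Decay rate: λ₁ = π²/3.0253² ≈ 1.078.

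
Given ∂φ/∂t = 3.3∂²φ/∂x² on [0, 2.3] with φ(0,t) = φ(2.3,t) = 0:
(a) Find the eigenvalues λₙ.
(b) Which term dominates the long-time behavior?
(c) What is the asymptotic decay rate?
Eigenvalues: λₙ = 3.3n²π²/2.3².
First three modes:
  n=1: λ₁ = 3.3π²/2.3² ≈ 6.157
  n=2: λ₂ = 13.2π²/2.3² ≈ 24.627 (4× faster decay)
  n=3: λ₃ = 29.7π²/2.3² ≈ 55.412 (9× faster decay)
As t → ∞, higher modes decay exponentially faster. The n=1 mode dominates: φ ~ c₁ sin(πx/2.3) e^{-λ₁t}.
Decay rate: λ₁ = 3.3π²/2.3² ≈ 6.157.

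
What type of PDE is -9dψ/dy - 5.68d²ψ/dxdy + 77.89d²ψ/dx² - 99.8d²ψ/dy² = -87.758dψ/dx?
Rewriting in standard form: 77.89d²ψ/dx² - 5.68d²ψ/dxdy - 99.8d²ψ/dy² + 87.758dψ/dx - 9dψ/dy = 0. With A = 77.89, B = -5.68, C = -99.8, the discriminant is 31125.9504. This is a hyperbolic PDE.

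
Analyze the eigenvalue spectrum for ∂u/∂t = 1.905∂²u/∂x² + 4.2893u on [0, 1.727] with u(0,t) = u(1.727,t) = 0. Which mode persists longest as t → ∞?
Eigenvalues: λₙ = 1.905n²π²/1.727² - 4.2893.
First three modes:
  n=1: λ₁ = 1.905π²/1.727² - 4.2893 ≈ 2.015
  n=2: λ₂ = 7.62π²/1.727² - 4.2893 ≈ 20.926
  n=3: λ₃ = 17.145π²/1.727² - 4.2893 ≈ 52.446
Since 1.905π²/1.727² ≈ 6.304 > 4.2893, all λₙ > 0.
The n=1 mode decays slowest → dominates as t → ∞.
Asymptotic: u ~ c₁ sin(πx/1.727) e^{-λ₁t} with decay rate λ₁ ≈ 2.015.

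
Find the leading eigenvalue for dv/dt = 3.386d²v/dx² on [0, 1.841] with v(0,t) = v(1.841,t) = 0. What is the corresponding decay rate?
Eigenvalues: λₙ = 3.386n²π²/1.841².
First three modes:
  n=1: λ₁ = 3.386π²/1.841² ≈ 9.86
  n=2: λ₂ = 13.544π²/1.841² ≈ 39.44 (4× faster decay)
  n=3: λ₃ = 30.474π²/1.841² ≈ 88.74 (9× faster decay)
As t → ∞, higher modes decay exponentially faster. The n=1 mode dominates: v ~ c₁ sin(πx/1.841) e^{-λ₁t}.
Decay rate: λ₁ = 3.386π²/1.841² ≈ 9.86.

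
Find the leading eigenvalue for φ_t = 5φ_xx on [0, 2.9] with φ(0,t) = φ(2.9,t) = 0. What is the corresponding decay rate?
Eigenvalues: λₙ = 5n²π²/2.9².
First three modes:
  n=1: λ₁ = 5π²/2.9² ≈ 5.868
  n=2: λ₂ = 20π²/2.9² ≈ 23.471 (4× faster decay)
  n=3: λ₃ = 45π²/2.9² ≈ 52.81 (9× faster decay)
As t → ∞, higher modes decay exponentially faster. The n=1 mode dominates: φ ~ c₁ sin(πx/2.9) e^{-λ₁t}.
Decay rate: λ₁ = 5π²/2.9² ≈ 5.868.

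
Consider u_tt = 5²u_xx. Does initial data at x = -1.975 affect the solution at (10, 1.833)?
No. The domain of dependence is [0.835, 19.165], and -1.975 is outside this interval.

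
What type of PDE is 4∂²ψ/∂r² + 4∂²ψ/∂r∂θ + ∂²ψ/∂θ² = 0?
With A = 4, B = 4, C = 1, the discriminant is 0. This is a parabolic PDE.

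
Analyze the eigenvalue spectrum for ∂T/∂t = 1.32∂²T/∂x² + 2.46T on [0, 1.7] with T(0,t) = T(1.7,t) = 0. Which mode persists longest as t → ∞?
Eigenvalues: λₙ = 1.32n²π²/1.7² - 2.46.
First three modes:
  n=1: λ₁ = 1.32π²/1.7² - 2.46 ≈ 2.048
  n=2: λ₂ = 5.28π²/1.7² - 2.46 ≈ 15.572
  n=3: λ₃ = 11.88π²/1.7² - 2.46 ≈ 38.111
Since 1.32π²/1.7² ≈ 4.508 > 2.46, all λₙ > 0.
The n=1 mode decays slowest → dominates as t → ∞.
Asymptotic: T ~ c₁ sin(πx/1.7) e^{-λ₁t} with decay rate λ₁ ≈ 2.048.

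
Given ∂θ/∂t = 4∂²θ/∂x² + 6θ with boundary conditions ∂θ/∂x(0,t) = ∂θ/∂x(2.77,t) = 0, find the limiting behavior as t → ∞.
θ grows unboundedly. With Neumann BCs the constant mode has diffusion eigenvalue 0, so any r > 0 makes it grow like e^(6t); solution grows exponentially.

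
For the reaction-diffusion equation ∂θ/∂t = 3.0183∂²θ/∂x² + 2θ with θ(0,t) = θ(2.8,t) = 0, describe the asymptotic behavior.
θ → 0. Diffusion dominates reaction (r=2 < κπ²/L²≈3.8); solution decays.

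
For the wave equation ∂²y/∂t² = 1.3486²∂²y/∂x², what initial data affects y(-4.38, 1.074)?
Domain of dependence: [-5.8283964, -2.9316036]. Signals travel at speed 1.3486, so data within |x - -4.38| ≤ 1.3486·1.074 = 1.4483964 can reach the point.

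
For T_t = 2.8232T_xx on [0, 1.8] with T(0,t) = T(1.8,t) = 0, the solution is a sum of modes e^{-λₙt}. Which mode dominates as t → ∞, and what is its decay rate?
Eigenvalues: λₙ = 2.8232n²π²/1.8².
First three modes:
  n=1: λ₁ = 2.8232π²/1.8² ≈ 8.6
  n=2: λ₂ = 11.2928π²/1.8² ≈ 34.4 (4× faster decay)
  n=3: λ₃ = 25.4088π²/1.8² ≈ 77.4 (9× faster decay)
As t → ∞, higher modes decay exponentially faster. The n=1 mode dominates: T ~ c₁ sin(πx/1.8) e^{-λ₁t}.
Decay rate: λ₁ = 2.8232π²/1.8² ≈ 8.6.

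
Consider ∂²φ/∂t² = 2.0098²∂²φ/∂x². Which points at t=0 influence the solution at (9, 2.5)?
Domain of dependence: [3.9755, 14.0245]. Signals travel at speed 2.0098, so data within |x - 9| ≤ 2.0098·2.5 = 5.0245 can reach the point.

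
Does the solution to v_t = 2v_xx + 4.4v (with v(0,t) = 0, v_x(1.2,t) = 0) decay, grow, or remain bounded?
v grows unboundedly. Reaction dominates diffusion (r=4.4 > κπ²/(4L²)≈3.43); solution grows exponentially.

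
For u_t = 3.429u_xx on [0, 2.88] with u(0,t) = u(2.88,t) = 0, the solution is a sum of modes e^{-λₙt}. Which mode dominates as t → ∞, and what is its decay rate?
Eigenvalues: λₙ = 3.429n²π²/2.88².
First three modes:
  n=1: λ₁ = 3.429π²/2.88² ≈ 4.08
  n=2: λ₂ = 13.716π²/2.88² ≈ 16.321 (4× faster decay)
  n=3: λ₃ = 30.861π²/2.88² ≈ 36.722 (9× faster decay)
As t → ∞, higher modes decay exponentially faster. The n=1 mode dominates: u ~ c₁ sin(πx/2.88) e^{-λ₁t}.
Decay rate: λ₁ = 3.429π²/2.88² ≈ 4.08.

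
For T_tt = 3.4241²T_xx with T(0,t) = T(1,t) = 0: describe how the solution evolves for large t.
T oscillates (no decay). Energy is conserved; the solution oscillates indefinitely as standing waves.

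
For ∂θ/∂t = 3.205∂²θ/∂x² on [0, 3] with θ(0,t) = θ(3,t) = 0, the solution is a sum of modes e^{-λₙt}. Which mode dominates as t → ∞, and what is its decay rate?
Eigenvalues: λₙ = 3.205n²π²/3².
First three modes:
  n=1: λ₁ = 3.205π²/3² ≈ 3.515
  n=2: λ₂ = 12.82π²/3² ≈ 14.059 (4× faster decay)
  n=3: λ₃ = 28.845π²/3² ≈ 31.632 (9× faster decay)
As t → ∞, higher modes decay exponentially faster. The n=1 mode dominates: θ ~ c₁ sin(πx/3) e^{-λ₁t}.
Decay rate: λ₁ = 3.205π²/3² ≈ 3.515.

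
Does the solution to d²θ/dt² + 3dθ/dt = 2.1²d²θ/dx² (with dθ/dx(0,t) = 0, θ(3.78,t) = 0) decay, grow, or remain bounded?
θ → 0. Damping (γ=3) dissipates energy; oscillations decay exponentially.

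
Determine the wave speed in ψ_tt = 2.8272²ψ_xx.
Speed = 2.8272. Information travels along characteristics x = x₀ ± 2.8272t.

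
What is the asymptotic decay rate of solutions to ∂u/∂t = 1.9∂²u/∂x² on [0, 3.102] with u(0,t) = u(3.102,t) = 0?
Eigenvalues: λₙ = 1.9n²π²/3.102².
First three modes:
  n=1: λ₁ = 1.9π²/3.102² ≈ 1.949
  n=2: λ₂ = 7.6π²/3.102² ≈ 7.795 (4× faster decay)
  n=3: λ₃ = 17.1π²/3.102² ≈ 17.539 (9× faster decay)
As t → ∞, higher modes decay exponentially faster. The n=1 mode dominates: u ~ c₁ sin(πx/3.102) e^{-λ₁t}.
Decay rate: λ₁ = 1.9π²/3.102² ≈ 1.949.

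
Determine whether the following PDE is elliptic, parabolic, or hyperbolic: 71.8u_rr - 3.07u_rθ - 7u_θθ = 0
Coefficients: A = 71.8, B = -3.07, C = -7. B² - 4AC = 2019.8249, which is positive, so the equation is hyperbolic.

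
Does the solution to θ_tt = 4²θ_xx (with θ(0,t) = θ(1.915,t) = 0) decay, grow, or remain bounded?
θ oscillates (no decay). Energy is conserved; the solution oscillates indefinitely as standing waves.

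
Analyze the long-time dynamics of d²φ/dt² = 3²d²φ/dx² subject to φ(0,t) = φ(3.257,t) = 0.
Long-time behavior: φ oscillates (no decay). Energy is conserved; the solution oscillates indefinitely as standing waves.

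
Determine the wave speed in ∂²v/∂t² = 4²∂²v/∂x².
Speed = 4. Information travels along characteristics x = x₀ ± 4t.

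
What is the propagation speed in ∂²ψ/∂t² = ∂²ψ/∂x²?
Speed = 1. Information travels along characteristics x = x₀ ± 1t.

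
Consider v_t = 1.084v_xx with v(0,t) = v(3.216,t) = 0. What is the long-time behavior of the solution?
As t → ∞, v → 0. Heat diffuses out through both boundaries.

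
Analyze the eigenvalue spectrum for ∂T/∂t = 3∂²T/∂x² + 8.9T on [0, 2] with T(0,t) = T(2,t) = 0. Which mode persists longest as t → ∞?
Eigenvalues: λₙ = 3n²π²/2² - 8.9.
First three modes:
  n=1: λ₁ = 3π²/2² - 8.9 ≈ -1.498
  n=2: λ₂ = 12π²/2² - 8.9 ≈ 20.709
  n=3: λ₃ = 27π²/2² - 8.9 ≈ 57.72
Since 3π²/2² ≈ 7.402 < 8.9, λ₁ < 0.
The n=1 mode grows fastest (−λₙ is largest for n=1) → dominates.
Asymptotic: T ~ c₁ sin(πx/2) e^{1.498t} (exponential growth at rate −λ₁ ≈ 1.498).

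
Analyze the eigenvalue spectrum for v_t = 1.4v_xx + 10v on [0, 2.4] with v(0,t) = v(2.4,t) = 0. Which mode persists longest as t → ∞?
Eigenvalues: λₙ = 1.4n²π²/2.4² - 10.
First three modes:
  n=1: λ₁ = 1.4π²/2.4² - 10 ≈ -7.601
  n=2: λ₂ = 5.6π²/2.4² - 10 ≈ -0.405
  n=3: λ₃ = 12.6π²/2.4² - 10 ≈ 11.59
Since 1.4π²/2.4² ≈ 2.399 < 10, λ₁ < 0.
The n=1 mode grows fastest (−λₙ is largest for n=1) → dominates.
Asymptotic: v ~ c₁ sin(πx/2.4) e^{7.601t} (exponential growth at rate −λ₁ ≈ 7.601).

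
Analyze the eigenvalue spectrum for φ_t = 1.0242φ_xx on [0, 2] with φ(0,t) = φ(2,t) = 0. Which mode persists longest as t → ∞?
Eigenvalues: λₙ = 1.0242n²π²/2².
First three modes:
  n=1: λ₁ = 1.0242π²/2² ≈ 2.527
  n=2: λ₂ = 4.0968π²/2² ≈ 10.108 (4× faster decay)
  n=3: λ₃ = 9.2178π²/2² ≈ 22.744 (9× faster decay)
As t → ∞, higher modes decay exponentially faster. The n=1 mode dominates: φ ~ c₁ sin(πx/2) e^{-λ₁t}.
Decay rate: λ₁ = 1.0242π²/2² ≈ 2.527.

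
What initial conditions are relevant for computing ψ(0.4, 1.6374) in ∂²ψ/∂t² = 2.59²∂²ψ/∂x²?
Domain of dependence: [-3.840866, 4.640866]. Signals travel at speed 2.59, so data within |x - 0.4| ≤ 2.59·1.6374 = 4.240866 can reach the point.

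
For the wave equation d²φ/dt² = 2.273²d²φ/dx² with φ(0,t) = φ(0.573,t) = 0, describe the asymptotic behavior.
φ oscillates (no decay). Energy is conserved; the solution oscillates indefinitely as standing waves.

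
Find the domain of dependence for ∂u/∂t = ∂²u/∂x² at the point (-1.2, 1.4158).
The entire real line. The heat equation has infinite propagation speed: any initial disturbance instantly affects all points (though exponentially small far away).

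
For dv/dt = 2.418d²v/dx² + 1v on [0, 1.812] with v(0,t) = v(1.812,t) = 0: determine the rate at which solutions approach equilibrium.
Eigenvalues: λₙ = 2.418n²π²/1.812² - 1.
First three modes:
  n=1: λ₁ = 2.418π²/1.812² - 1 ≈ 6.268
  n=2: λ₂ = 9.672π²/1.812² - 1 ≈ 28.074
  n=3: λ₃ = 21.762π²/1.812² - 1 ≈ 64.416
Since 2.418π²/1.812² ≈ 7.268 > 1, all λₙ > 0.
The n=1 mode decays slowest → dominates as t → ∞.
Asymptotic: v ~ c₁ sin(πx/1.812) e^{-λ₁t} with decay rate λ₁ ≈ 6.268.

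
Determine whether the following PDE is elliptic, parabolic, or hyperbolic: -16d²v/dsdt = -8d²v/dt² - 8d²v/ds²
Rewriting in standard form: 8d²v/ds² - 16d²v/dsdt + 8d²v/dt² = 0. Coefficients: A = 8, B = -16, C = 8. B² - 4AC = 0, which is zero, so the equation is parabolic.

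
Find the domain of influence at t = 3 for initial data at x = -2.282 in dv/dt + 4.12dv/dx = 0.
At x = 10.078. The characteristic carries data from (-2.282, 0) to (10.078, 3).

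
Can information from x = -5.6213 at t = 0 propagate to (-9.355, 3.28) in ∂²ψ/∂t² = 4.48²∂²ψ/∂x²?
Yes. The domain of dependence is [-24.0494, 5.3394], and -5.6213 ∈ [-24.0494, 5.3394].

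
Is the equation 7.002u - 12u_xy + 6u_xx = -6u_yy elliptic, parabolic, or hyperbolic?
Rewriting in standard form: 6u_xx - 12u_xy + 6u_yy + 7.002u = 0. Computing B² - 4AC with A = 6, B = -12, C = 6: discriminant = 0 (zero). Answer: parabolic.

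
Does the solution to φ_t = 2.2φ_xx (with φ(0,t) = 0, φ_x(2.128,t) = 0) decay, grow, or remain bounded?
φ → 0. Heat escapes through the Dirichlet boundary.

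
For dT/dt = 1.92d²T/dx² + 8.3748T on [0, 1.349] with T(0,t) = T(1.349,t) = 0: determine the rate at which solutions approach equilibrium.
Eigenvalues: λₙ = 1.92n²π²/1.349² - 8.3748.
First three modes:
  n=1: λ₁ = 1.92π²/1.349² - 8.3748 ≈ 2.038
  n=2: λ₂ = 7.68π²/1.349² - 8.3748 ≈ 33.277
  n=3: λ₃ = 17.28π²/1.349² - 8.3748 ≈ 85.342
Since 1.92π²/1.349² ≈ 10.413 > 8.3748, all λₙ > 0.
The n=1 mode decays slowest → dominates as t → ∞.
Asymptotic: T ~ c₁ sin(πx/1.349) e^{-λ₁t} with decay rate λ₁ ≈ 2.038.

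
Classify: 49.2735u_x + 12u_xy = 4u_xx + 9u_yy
Rewriting in standard form: -4u_xx + 12u_xy - 9u_yy + 49.2735u_x = 0. Parabolic (discriminant = 0).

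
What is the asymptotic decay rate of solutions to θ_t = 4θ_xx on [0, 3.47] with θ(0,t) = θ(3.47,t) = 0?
Eigenvalues: λₙ = 4n²π²/3.47².
First three modes:
  n=1: λ₁ = 4π²/3.47² ≈ 3.279
  n=2: λ₂ = 16π²/3.47² ≈ 13.115 (4× faster decay)
  n=3: λ₃ = 36π²/3.47² ≈ 29.508 (9× faster decay)
As t → ∞, higher modes decay exponentially faster. The n=1 mode dominates: θ ~ c₁ sin(πx/3.47) e^{-λ₁t}.
Decay rate: λ₁ = 4π²/3.47² ≈ 3.279.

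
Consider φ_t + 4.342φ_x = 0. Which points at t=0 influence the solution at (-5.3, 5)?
A single point: x = -27.01. The characteristic through (-5.3, 5) is x - 4.342t = const, so x = -5.3 - 4.342·5 = -27.01.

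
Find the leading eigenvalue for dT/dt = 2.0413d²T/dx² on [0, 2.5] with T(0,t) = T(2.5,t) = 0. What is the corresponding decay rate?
Eigenvalues: λₙ = 2.0413n²π²/2.5².
First three modes:
  n=1: λ₁ = 2.0413π²/2.5² ≈ 3.223
  n=2: λ₂ = 8.1652π²/2.5² ≈ 12.894 (4× faster decay)
  n=3: λ₃ = 18.3717π²/2.5² ≈ 29.011 (9× faster decay)
As t → ∞, higher modes decay exponentially faster. The n=1 mode dominates: T ~ c₁ sin(πx/2.5) e^{-λ₁t}.
Decay rate: λ₁ = 2.0413π²/2.5² ≈ 3.223.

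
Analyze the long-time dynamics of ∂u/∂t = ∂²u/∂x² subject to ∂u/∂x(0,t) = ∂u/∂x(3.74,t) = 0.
Long-time behavior: u → constant (steady state). Heat is conserved (no flux at boundaries); solution approaches the spatial average.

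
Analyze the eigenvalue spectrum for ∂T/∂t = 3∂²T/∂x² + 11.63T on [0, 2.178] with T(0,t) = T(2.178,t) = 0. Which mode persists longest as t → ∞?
Eigenvalues: λₙ = 3n²π²/2.178² - 11.63.
First three modes:
  n=1: λ₁ = 3π²/2.178² - 11.63 ≈ -5.388
  n=2: λ₂ = 12π²/2.178² - 11.63 ≈ 13.337
  n=3: λ₃ = 27π²/2.178² - 11.63 ≈ 44.546
Since 3π²/2.178² ≈ 6.242 < 11.63, λ₁ < 0.
The n=1 mode grows fastest (−λₙ is largest for n=1) → dominates.
Asymptotic: T ~ c₁ sin(πx/2.178) e^{5.388t} (exponential growth at rate −λ₁ ≈ 5.388).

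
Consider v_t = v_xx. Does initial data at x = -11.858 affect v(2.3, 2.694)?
Yes, for any finite x. The heat equation has infinite propagation speed, so all initial data affects all points at any t > 0.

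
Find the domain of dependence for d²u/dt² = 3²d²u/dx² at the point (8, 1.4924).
Domain of dependence: [3.5228, 12.4772]. Signals travel at speed 3, so data within |x - 8| ≤ 3·1.4924 = 4.4772 can reach the point.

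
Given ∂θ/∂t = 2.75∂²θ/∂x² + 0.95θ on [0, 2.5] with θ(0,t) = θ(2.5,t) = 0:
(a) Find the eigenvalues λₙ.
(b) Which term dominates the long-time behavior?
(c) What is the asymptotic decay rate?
Eigenvalues: λₙ = 2.75n²π²/2.5² - 0.95.
First three modes:
  n=1: λ₁ = 2.75π²/2.5² - 0.95 ≈ 3.393
  n=2: λ₂ = 11π²/2.5² - 0.95 ≈ 16.421
  n=3: λ₃ = 24.75π²/2.5² - 0.95 ≈ 38.134
Since 2.75π²/2.5² ≈ 4.343 > 0.95, all λₙ > 0.
The n=1 mode decays slowest → dominates as t → ∞.
Asymptotic: θ ~ c₁ sin(πx/2.5) e^{-λ₁t} with decay rate λ₁ ≈ 3.393.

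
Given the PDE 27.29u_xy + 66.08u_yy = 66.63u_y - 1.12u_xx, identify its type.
Rewriting in standard form: 1.12u_xx + 27.29u_xy + 66.08u_yy - 66.63u_y = 0. The second-order coefficients are A = 1.12, B = 27.29, C = 66.08. Since B² - 4AC = 448.7057 > 0, this is a hyperbolic PDE.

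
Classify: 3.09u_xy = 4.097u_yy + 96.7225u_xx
Rewriting in standard form: -96.7225u_xx + 3.09u_xy - 4.097u_yy = 0. Elliptic (discriminant = -1575.54023).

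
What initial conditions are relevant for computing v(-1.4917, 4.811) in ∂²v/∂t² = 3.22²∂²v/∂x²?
Domain of dependence: [-16.98312, 13.99972]. Signals travel at speed 3.22, so data within |x - -1.4917| ≤ 3.22·4.811 = 15.49142 can reach the point.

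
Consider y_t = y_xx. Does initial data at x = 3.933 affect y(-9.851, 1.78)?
Yes, for any finite x. The heat equation has infinite propagation speed, so all initial data affects all points at any t > 0.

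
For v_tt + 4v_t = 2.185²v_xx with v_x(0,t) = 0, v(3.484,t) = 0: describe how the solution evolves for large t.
v → 0. Damping (γ=4) dissipates energy; oscillations decay exponentially.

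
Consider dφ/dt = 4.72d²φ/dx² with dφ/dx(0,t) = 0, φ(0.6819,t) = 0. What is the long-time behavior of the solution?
As t → ∞, φ → 0. Heat escapes through the Dirichlet boundary.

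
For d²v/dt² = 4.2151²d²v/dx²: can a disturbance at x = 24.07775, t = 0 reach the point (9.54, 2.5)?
No. The domain of dependence is [-0.99775, 20.07775], and 24.07775 is outside this interval.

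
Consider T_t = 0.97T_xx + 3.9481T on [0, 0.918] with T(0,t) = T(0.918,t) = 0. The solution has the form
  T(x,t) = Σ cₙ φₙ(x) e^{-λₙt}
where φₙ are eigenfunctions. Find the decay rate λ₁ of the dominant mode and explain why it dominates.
Eigenvalues: λₙ = 0.97n²π²/0.918² - 3.9481.
First three modes:
  n=1: λ₁ = 0.97π²/0.918² - 3.9481 ≈ 7.412
  n=2: λ₂ = 3.88π²/0.918² - 3.9481 ≈ 41.493
  n=3: λ₃ = 8.73π²/0.918² - 3.9481 ≈ 98.294
Since 0.97π²/0.918² ≈ 11.36 > 3.9481, all λₙ > 0.
The n=1 mode decays slowest → dominates as t → ∞.
Asymptotic: T ~ c₁ sin(πx/0.918) e^{-λ₁t} with decay rate λ₁ ≈ 7.412.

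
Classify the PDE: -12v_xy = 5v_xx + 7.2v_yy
Rewriting in standard form: -5v_xx - 12v_xy - 7.2v_yy = 0. A = -5, B = -12, C = -7.2. Discriminant B² - 4AC = 0. Since 0 = 0, parabolic.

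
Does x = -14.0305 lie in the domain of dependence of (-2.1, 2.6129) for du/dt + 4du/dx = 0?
No. Only data at x = -12.5516 affects (-2.1, 2.6129). Advection has one-way propagation along characteristics.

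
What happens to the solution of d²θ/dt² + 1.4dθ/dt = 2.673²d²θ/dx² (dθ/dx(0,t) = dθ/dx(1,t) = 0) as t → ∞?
θ → constant (steady state). Damping (γ=1.4) dissipates the nonconstant modes; with Neumann BCs the spatial average obeys M''+γM'=0 and tends to a finite limit.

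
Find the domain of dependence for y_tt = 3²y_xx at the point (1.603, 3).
Domain of dependence: [-7.397, 10.603]. Signals travel at speed 3, so data within |x - 1.603| ≤ 3·3 = 9 can reach the point.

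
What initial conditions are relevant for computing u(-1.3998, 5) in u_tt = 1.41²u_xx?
Domain of dependence: [-8.4498, 5.6502]. Signals travel at speed 1.41, so data within |x - -1.3998| ≤ 1.41·5 = 7.05 can reach the point.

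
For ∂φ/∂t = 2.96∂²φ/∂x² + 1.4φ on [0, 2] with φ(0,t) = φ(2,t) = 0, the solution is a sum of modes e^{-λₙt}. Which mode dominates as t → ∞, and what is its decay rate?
Eigenvalues: λₙ = 2.96n²π²/2² - 1.4.
First three modes:
  n=1: λ₁ = 2.96π²/2² - 1.4 ≈ 5.904
  n=2: λ₂ = 11.84π²/2² - 1.4 ≈ 27.814
  n=3: λ₃ = 26.64π²/2² - 1.4 ≈ 64.332
Since 2.96π²/2² ≈ 7.304 > 1.4, all λₙ > 0.
The n=1 mode decays slowest → dominates as t → ∞.
Asymptotic: φ ~ c₁ sin(πx/2) e^{-λ₁t} with decay rate λ₁ ≈ 5.904.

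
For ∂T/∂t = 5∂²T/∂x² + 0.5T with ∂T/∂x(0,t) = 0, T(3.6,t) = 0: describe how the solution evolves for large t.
T → 0. Diffusion dominates reaction (r=0.5 < κπ²/(4L²)≈0.95); solution decays.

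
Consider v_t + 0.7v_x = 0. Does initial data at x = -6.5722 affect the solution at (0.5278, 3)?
No. Only data at x = -1.5722 affects (0.5278, 3). Advection has one-way propagation along characteristics.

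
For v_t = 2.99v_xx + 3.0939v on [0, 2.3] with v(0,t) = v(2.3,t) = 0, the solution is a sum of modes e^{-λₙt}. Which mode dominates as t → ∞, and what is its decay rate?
Eigenvalues: λₙ = 2.99n²π²/2.3² - 3.0939.
First three modes:
  n=1: λ₁ = 2.99π²/2.3² - 3.0939 ≈ 2.485
  n=2: λ₂ = 11.96π²/2.3² - 3.0939 ≈ 19.22
  n=3: λ₃ = 26.91π²/2.3² - 3.0939 ≈ 47.112
Since 2.99π²/2.3² ≈ 5.578 > 3.0939, all λₙ > 0.
The n=1 mode decays slowest → dominates as t → ∞.
Asymptotic: v ~ c₁ sin(πx/2.3) e^{-λ₁t} with decay rate λ₁ ≈ 2.485.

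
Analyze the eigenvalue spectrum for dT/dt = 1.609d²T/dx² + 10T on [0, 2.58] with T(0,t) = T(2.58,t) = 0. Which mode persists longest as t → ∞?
Eigenvalues: λₙ = 1.609n²π²/2.58² - 10.
First three modes:
  n=1: λ₁ = 1.609π²/2.58² - 10 ≈ -7.614
  n=2: λ₂ = 6.436π²/2.58² - 10 ≈ -0.457
  n=3: λ₃ = 14.481π²/2.58² - 10 ≈ 11.471
Since 1.609π²/2.58² ≈ 2.386 < 10, λ₁ < 0.
The n=1 mode grows fastest (−λₙ is largest for n=1) → dominates.
Asymptotic: T ~ c₁ sin(πx/2.58) e^{7.614t} (exponential growth at rate −λ₁ ≈ 7.614).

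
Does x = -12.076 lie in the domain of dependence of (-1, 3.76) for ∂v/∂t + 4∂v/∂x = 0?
No. Only data at x = -16.04 affects (-1, 3.76). Advection has one-way propagation along characteristics.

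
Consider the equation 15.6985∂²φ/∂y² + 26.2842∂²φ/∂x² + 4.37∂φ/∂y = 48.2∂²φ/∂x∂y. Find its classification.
Rewriting in standard form: 26.2842∂²φ/∂x² - 48.2∂²φ/∂x∂y + 15.6985∂²φ/∂y² + 4.37∂φ/∂y = 0. Hyperbolic. (A = 26.2842, B = -48.2, C = 15.6985 gives B² - 4AC = 672.7499452.)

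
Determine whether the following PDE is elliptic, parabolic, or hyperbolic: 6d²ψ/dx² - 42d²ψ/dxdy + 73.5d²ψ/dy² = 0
Coefficients: A = 6, B = -42, C = 73.5. B² - 4AC = 0, which is zero, so the equation is parabolic.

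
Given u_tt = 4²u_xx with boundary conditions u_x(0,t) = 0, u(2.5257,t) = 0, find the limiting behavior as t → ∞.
u oscillates (no decay). Energy is conserved; the solution oscillates indefinitely as standing waves.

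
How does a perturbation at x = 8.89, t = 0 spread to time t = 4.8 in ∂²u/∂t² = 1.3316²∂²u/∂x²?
Domain of influence: [2.49832, 15.28168]. Data at x = 8.89 spreads outward at speed 1.3316.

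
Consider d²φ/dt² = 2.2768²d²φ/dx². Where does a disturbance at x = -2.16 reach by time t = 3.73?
Domain of influence: [-10.652464, 6.332464]. Data at x = -2.16 spreads outward at speed 2.2768.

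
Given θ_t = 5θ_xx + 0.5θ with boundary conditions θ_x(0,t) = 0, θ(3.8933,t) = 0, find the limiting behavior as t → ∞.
θ → 0. Diffusion dominates reaction (r=0.5 < κπ²/(4L²)≈0.81); solution decays.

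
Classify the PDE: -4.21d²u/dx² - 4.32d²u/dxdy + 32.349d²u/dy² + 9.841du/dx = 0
A = -4.21, B = -4.32, C = 32.349. Discriminant B² - 4AC = 563.41956. Since 563.41956 > 0, hyperbolic.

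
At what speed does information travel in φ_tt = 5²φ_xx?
Speed = 5. Information travels along characteristics x = x₀ ± 5t.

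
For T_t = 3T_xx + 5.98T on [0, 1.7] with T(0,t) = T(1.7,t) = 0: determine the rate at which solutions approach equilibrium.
Eigenvalues: λₙ = 3n²π²/1.7² - 5.98.
First three modes:
  n=1: λ₁ = 3π²/1.7² - 5.98 ≈ 4.265
  n=2: λ₂ = 12π²/1.7² - 5.98 ≈ 35.001
  n=3: λ₃ = 27π²/1.7² - 5.98 ≈ 86.227
Since 3π²/1.7² ≈ 10.245 > 5.98, all λₙ > 0.
The n=1 mode decays slowest → dominates as t → ∞.
Asymptotic: T ~ c₁ sin(πx/1.7) e^{-λ₁t} with decay rate λ₁ ≈ 4.265.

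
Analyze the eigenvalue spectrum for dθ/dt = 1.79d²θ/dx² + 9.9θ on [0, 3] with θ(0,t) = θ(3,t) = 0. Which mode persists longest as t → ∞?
Eigenvalues: λₙ = 1.79n²π²/3² - 9.9.
First three modes:
  n=1: λ₁ = 1.79π²/3² - 9.9 ≈ -7.937
  n=2: λ₂ = 7.16π²/3² - 9.9 ≈ -2.048
  n=3: λ₃ = 16.11π²/3² - 9.9 ≈ 7.767
Since 1.79π²/3² ≈ 1.963 < 9.9, λ₁ < 0.
The n=1 mode grows fastest (−λₙ is largest for n=1) → dominates.
Asymptotic: θ ~ c₁ sin(πx/3) e^{7.937t} (exponential growth at rate −λ₁ ≈ 7.937).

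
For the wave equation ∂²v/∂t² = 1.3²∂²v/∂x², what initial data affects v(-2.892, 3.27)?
Domain of dependence: [-7.143, 1.359]. Signals travel at speed 1.3, so data within |x - -2.892| ≤ 1.3·3.27 = 4.251 can reach the point.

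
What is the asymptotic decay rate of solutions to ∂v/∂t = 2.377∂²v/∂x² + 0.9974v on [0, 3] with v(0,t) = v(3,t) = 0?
Eigenvalues: λₙ = 2.377n²π²/3² - 0.9974.
First three modes:
  n=1: λ₁ = 2.377π²/3² - 0.9974 ≈ 1.609
  n=2: λ₂ = 9.508π²/3² - 0.9974 ≈ 9.429
  n=3: λ₃ = 21.393π²/3² - 0.9974 ≈ 22.463
Since 2.377π²/3² ≈ 2.607 > 0.9974, all λₙ > 0.
The n=1 mode decays slowest → dominates as t → ∞.
Asymptotic: v ~ c₁ sin(πx/3) e^{-λ₁t} with decay rate λ₁ ≈ 1.609.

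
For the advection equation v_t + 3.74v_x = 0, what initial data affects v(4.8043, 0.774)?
A single point: x = 1.90954. The characteristic through (4.8043, 0.774) is x - 3.74t = const, so x = 4.8043 - 3.74·0.774 = 1.90954.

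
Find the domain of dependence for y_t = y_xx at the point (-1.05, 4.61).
The entire real line. The heat equation has infinite propagation speed: any initial disturbance instantly affects all points (though exponentially small far away).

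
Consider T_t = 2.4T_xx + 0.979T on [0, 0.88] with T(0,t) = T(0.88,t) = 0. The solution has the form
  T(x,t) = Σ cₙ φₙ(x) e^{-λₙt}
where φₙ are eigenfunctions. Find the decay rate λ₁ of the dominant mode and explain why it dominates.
Eigenvalues: λₙ = 2.4n²π²/0.88² - 0.979.
First three modes:
  n=1: λ₁ = 2.4π²/0.88² - 0.979 ≈ 29.609
  n=2: λ₂ = 9.6π²/0.88² - 0.979 ≈ 121.371
  n=3: λ₃ = 21.6π²/0.88² - 0.979 ≈ 274.31
Since 2.4π²/0.88² ≈ 30.588 > 0.979, all λₙ > 0.
The n=1 mode decays slowest → dominates as t → ∞.
Asymptotic: T ~ c₁ sin(πx/0.88) e^{-λ₁t} with decay rate λ₁ ≈ 29.609.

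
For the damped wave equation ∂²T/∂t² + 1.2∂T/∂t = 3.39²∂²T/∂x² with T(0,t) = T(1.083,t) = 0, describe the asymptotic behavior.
T → 0. Damping (γ=1.2) dissipates energy; oscillations decay exponentially.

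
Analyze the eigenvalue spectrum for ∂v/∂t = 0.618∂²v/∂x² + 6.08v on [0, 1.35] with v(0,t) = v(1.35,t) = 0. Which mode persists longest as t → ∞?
Eigenvalues: λₙ = 0.618n²π²/1.35² - 6.08.
First three modes:
  n=1: λ₁ = 0.618π²/1.35² - 6.08 ≈ -2.733
  n=2: λ₂ = 2.472π²/1.35² - 6.08 ≈ 7.307
  n=3: λ₃ = 5.562π²/1.35² - 6.08 ≈ 24.041
Since 0.618π²/1.35² ≈ 3.347 < 6.08, λ₁ < 0.
The n=1 mode grows fastest (−λₙ is largest for n=1) → dominates.
Asymptotic: v ~ c₁ sin(πx/1.35) e^{2.733t} (exponential growth at rate −λ₁ ≈ 2.733).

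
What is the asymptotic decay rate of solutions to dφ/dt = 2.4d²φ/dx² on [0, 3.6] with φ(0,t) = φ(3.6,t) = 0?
Eigenvalues: λₙ = 2.4n²π²/3.6².
First three modes:
  n=1: λ₁ = 2.4π²/3.6² ≈ 1.828
  n=2: λ₂ = 9.6π²/3.6² ≈ 7.311 (4× faster decay)
  n=3: λ₃ = 21.6π²/3.6² ≈ 16.449 (9× faster decay)
As t → ∞, higher modes decay exponentially faster. The n=1 mode dominates: φ ~ c₁ sin(πx/3.6) e^{-λ₁t}.
Decay rate: λ₁ = 2.4π²/3.6² ≈ 1.828.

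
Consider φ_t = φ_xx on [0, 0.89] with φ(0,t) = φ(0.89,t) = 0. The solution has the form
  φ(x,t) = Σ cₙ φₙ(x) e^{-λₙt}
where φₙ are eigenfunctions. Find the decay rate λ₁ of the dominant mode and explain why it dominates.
Eigenvalues: λₙ = n²π²/0.89².
First three modes:
  n=1: λ₁ = π²/0.89² ≈ 12.46
  n=2: λ₂ = 4π²/0.89² ≈ 49.84 (4× faster decay)
  n=3: λ₃ = 9π²/0.89² ≈ 112.14 (9× faster decay)
As t → ∞, higher modes decay exponentially faster. The n=1 mode dominates: φ ~ c₁ sin(πx/0.89) e^{-λ₁t}.
Decay rate: λ₁ = π²/0.89² ≈ 12.46.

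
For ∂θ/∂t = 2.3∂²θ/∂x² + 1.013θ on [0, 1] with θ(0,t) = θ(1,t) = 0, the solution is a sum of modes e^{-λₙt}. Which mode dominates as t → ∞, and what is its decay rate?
Eigenvalues: λₙ = 2.3n²π²/1² - 1.013.
First three modes:
  n=1: λ₁ = 2.3π² - 1.013 ≈ 21.687
  n=2: λ₂ = 9.2π² - 1.013 ≈ 89.787
  n=3: λ₃ = 20.7π² - 1.013 ≈ 203.288
Since 2.3π² ≈ 22.7 > 1.013, all λₙ > 0.
The n=1 mode decays slowest → dominates as t → ∞.
Asymptotic: θ ~ c₁ sin(πx/1) e^{-λ₁t} with decay rate λ₁ ≈ 21.687.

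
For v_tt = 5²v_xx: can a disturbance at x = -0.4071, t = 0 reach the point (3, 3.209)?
Yes. The domain of dependence is [-13.045, 19.045], and -0.4071 ∈ [-13.045, 19.045].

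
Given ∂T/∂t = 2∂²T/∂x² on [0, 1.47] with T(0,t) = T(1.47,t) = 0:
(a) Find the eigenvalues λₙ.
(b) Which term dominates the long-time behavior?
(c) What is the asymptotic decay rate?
Eigenvalues: λₙ = 2n²π²/1.47².
First three modes:
  n=1: λ₁ = 2π²/1.47² ≈ 9.135
  n=2: λ₂ = 8π²/1.47² ≈ 36.539 (4× faster decay)
  n=3: λ₃ = 18π²/1.47² ≈ 82.212 (9× faster decay)
As t → ∞, higher modes decay exponentially faster. The n=1 mode dominates: T ~ c₁ sin(πx/1.47) e^{-λ₁t}.
Decay rate: λ₁ = 2π²/1.47² ≈ 9.135.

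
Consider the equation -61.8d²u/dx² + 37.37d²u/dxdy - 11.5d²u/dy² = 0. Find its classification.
Elliptic. (A = -61.8, B = 37.37, C = -11.5 gives B² - 4AC = -1446.2831.)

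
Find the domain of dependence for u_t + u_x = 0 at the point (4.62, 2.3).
A single point: x = 2.32. The characteristic through (4.62, 2.3) is x - 1t = const, so x = 4.62 - 1·2.3 = 2.32.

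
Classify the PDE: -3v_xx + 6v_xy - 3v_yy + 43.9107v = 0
A = -3, B = 6, C = -3. Discriminant B² - 4AC = 0. Since 0 = 0, parabolic.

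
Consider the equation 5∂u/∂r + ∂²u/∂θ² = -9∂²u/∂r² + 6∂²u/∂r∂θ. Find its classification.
Rewriting in standard form: 9∂²u/∂r² - 6∂²u/∂r∂θ + ∂²u/∂θ² + 5∂u/∂r = 0. Parabolic. (A = 9, B = -6, C = 1 gives B² - 4AC = 0.)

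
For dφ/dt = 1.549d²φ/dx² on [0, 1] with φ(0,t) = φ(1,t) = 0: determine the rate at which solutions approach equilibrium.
Eigenvalues: λₙ = 1.549n²π².
First three modes:
  n=1: λ₁ = 1.549π² ≈ 15.288
  n=2: λ₂ = 6.196π² ≈ 61.152 (4× faster decay)
  n=3: λ₃ = 13.941π² ≈ 137.592 (9× faster decay)
As t → ∞, higher modes decay exponentially faster. The n=1 mode dominates: φ ~ c₁ sin(πx) e^{-λ₁t}.
Decay rate: λ₁ = 1.549π² ≈ 15.288.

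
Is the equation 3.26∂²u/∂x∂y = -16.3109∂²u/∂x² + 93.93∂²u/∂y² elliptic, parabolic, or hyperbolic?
Rewriting in standard form: 16.3109∂²u/∂x² + 3.26∂²u/∂x∂y - 93.93∂²u/∂y² = 0. Computing B² - 4AC with A = 16.3109, B = 3.26, C = -93.93: discriminant = 6138.958948 (positive). Answer: hyperbolic.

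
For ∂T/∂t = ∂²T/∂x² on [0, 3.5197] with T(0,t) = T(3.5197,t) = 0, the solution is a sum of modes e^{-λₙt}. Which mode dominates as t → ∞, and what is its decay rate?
Eigenvalues: λₙ = n²π²/3.5197².
First three modes:
  n=1: λ₁ = π²/3.5197² ≈ 0.797
  n=2: λ₂ = 4π²/3.5197² ≈ 3.187 (4× faster decay)
  n=3: λ₃ = 9π²/3.5197² ≈ 7.17 (9× faster decay)
As t → ∞, higher modes decay exponentially faster. The n=1 mode dominates: T ~ c₁ sin(πx/3.5197) e^{-λ₁t}.
Decay rate: λ₁ = π²/3.5197² ≈ 0.797.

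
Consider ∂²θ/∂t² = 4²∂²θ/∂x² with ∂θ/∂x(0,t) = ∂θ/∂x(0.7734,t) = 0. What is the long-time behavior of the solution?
As t → ∞, θ oscillates about a mean that drifts linearly in t (generically unbounded; no decay). There is no damping, so the nonconstant modes persist as standing waves (energy conserved, no decay). But with Neumann conditions at both ends the constant mode has eigenvalue 0: the spatial mean M(t) of θ satisfies M'' = 0, so M(t) = M(0) + M'(0)·t. Unless the initial velocity has zero mean (∫θ_t(x,0)dx = 0), the solution grows linearly in t (unbounded, though not exponentially); if it does have zero mean, the solution stays bounded and simply oscillates.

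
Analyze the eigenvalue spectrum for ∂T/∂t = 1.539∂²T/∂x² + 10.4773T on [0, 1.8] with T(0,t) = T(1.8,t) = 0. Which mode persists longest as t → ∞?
Eigenvalues: λₙ = 1.539n²π²/1.8² - 10.4773.
First three modes:
  n=1: λ₁ = 1.539π²/1.8² - 10.4773 ≈ -5.789
  n=2: λ₂ = 6.156π²/1.8² - 10.4773 ≈ 8.275
  n=3: λ₃ = 13.851π²/1.8² - 10.4773 ≈ 31.715
Since 1.539π²/1.8² ≈ 4.688 < 10.4773, λ₁ < 0.
The n=1 mode grows fastest (−λₙ is largest for n=1) → dominates.
Asymptotic: T ~ c₁ sin(πx/1.8) e^{5.789t} (exponential growth at rate −λ₁ ≈ 5.789).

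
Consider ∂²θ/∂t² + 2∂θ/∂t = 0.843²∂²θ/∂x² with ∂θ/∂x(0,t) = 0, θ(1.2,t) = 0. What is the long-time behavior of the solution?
As t → ∞, θ → 0. Damping (γ=2) dissipates energy; oscillations decay exponentially.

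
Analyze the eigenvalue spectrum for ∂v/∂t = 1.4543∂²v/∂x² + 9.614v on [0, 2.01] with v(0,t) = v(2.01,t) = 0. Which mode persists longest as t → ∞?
Eigenvalues: λₙ = 1.4543n²π²/2.01² - 9.614.
First three modes:
  n=1: λ₁ = 1.4543π²/2.01² - 9.614 ≈ -6.061
  n=2: λ₂ = 5.8172π²/2.01² - 9.614 ≈ 4.597
  n=3: λ₃ = 13.0887π²/2.01² - 9.614 ≈ 22.361
Since 1.4543π²/2.01² ≈ 3.553 < 9.614, λ₁ < 0.
The n=1 mode grows fastest (−λₙ is largest for n=1) → dominates.
Asymptotic: v ~ c₁ sin(πx/2.01) e^{6.061t} (exponential growth at rate −λ₁ ≈ 6.061).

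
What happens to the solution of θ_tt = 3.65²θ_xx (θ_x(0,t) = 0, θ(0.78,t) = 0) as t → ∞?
θ oscillates (no decay). Energy is conserved; the solution oscillates indefinitely as standing waves.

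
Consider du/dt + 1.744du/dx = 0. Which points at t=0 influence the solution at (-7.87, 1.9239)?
A single point: x = -11.2252816. The characteristic through (-7.87, 1.9239) is x - 1.744t = const, so x = -7.87 - 1.744·1.9239 = -11.2252816.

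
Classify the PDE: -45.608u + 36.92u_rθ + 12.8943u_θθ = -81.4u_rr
Rewriting in standard form: 81.4u_rr + 36.92u_rθ + 12.8943u_θθ - 45.608u = 0. A = 81.4, B = 36.92, C = 12.8943. Discriminant B² - 4AC = -2835.29768. Since -2835.29768 < 0, elliptic.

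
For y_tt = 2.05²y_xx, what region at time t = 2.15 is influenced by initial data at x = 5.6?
Domain of influence: [1.1925, 10.0075]. Data at x = 5.6 spreads outward at speed 2.05.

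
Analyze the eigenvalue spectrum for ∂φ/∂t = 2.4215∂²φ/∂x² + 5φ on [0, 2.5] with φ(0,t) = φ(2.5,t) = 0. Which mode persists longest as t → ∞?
Eigenvalues: λₙ = 2.4215n²π²/2.5² - 5.
First three modes:
  n=1: λ₁ = 2.4215π²/2.5² - 5 ≈ -1.176
  n=2: λ₂ = 9.686π²/2.5² - 5 ≈ 10.296
  n=3: λ₃ = 21.7935π²/2.5² - 5 ≈ 29.415
Since 2.4215π²/2.5² ≈ 3.824 < 5, λ₁ < 0.
The n=1 mode grows fastest (−λₙ is largest for n=1) → dominates.
Asymptotic: φ ~ c₁ sin(πx/2.5) e^{1.176t} (exponential growth at rate −λ₁ ≈ 1.176).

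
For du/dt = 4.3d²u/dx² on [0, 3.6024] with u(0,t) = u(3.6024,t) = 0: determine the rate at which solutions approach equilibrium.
Eigenvalues: λₙ = 4.3n²π²/3.6024².
First three modes:
  n=1: λ₁ = 4.3π²/3.6024² ≈ 3.27
  n=2: λ₂ = 17.2π²/3.6024² ≈ 13.081 (4× faster decay)
  n=3: λ₃ = 38.7π²/3.6024² ≈ 29.432 (9× faster decay)
As t → ∞, higher modes decay exponentially faster. The n=1 mode dominates: u ~ c₁ sin(πx/3.6024) e^{-λ₁t}.
Decay rate: λ₁ = 4.3π²/3.6024² ≈ 3.27.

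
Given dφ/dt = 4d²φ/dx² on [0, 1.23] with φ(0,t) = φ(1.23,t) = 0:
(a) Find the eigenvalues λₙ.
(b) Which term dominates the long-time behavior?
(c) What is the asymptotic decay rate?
Eigenvalues: λₙ = 4n²π²/1.23².
First three modes:
  n=1: λ₁ = 4π²/1.23² ≈ 26.095
  n=2: λ₂ = 16π²/1.23² ≈ 104.378 (4× faster decay)
  n=3: λ₃ = 36π²/1.23² ≈ 234.851 (9× faster decay)
As t → ∞, higher modes decay exponentially faster. The n=1 mode dominates: φ ~ c₁ sin(πx/1.23) e^{-λ₁t}.
Decay rate: λ₁ = 4π²/1.23² ≈ 26.095.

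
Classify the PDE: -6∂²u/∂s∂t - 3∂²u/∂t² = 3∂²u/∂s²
Rewriting in standard form: -3∂²u/∂s² - 6∂²u/∂s∂t - 3∂²u/∂t² = 0. A = -3, B = -6, C = -3. Discriminant B² - 4AC = 0. Since 0 = 0, parabolic.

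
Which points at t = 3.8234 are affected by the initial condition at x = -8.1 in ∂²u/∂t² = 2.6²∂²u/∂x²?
Domain of influence: [-18.04084, 1.84084]. Data at x = -8.1 spreads outward at speed 2.6.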